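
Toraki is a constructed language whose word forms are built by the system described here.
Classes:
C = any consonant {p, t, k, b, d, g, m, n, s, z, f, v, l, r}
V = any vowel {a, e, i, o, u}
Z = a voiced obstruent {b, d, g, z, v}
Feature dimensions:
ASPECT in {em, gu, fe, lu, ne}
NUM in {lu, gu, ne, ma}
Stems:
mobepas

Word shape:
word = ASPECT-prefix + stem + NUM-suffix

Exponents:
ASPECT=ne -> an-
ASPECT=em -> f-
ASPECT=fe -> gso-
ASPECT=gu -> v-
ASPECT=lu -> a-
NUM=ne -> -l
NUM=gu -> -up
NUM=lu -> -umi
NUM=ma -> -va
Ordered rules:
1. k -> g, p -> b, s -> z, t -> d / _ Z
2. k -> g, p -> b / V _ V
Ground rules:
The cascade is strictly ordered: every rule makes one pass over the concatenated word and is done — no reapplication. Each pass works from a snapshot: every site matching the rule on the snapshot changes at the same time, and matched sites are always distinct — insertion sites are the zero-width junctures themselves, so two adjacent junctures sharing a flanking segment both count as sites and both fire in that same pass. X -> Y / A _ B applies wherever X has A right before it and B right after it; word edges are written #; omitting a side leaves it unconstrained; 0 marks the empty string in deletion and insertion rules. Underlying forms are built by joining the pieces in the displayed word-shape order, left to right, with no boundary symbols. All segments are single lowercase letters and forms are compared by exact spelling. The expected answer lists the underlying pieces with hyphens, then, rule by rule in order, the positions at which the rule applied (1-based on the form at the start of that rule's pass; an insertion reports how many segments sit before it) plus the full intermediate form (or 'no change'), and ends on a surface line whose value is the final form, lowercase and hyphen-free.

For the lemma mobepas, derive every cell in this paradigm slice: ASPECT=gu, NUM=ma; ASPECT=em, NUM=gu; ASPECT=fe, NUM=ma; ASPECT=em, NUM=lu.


cell ASPECT=gu, NUM=ma:
underlying: v-mobepas-va
1. k -> g, p -> b, s -> z, t -> d / _ Z: fires at position(s) 8: vmobepazva
2. k -> g, p -> b / V _ V: fires at position(s) 6: vmobebazva
surface: vmobebazva

cell ASPECT=em, NUM=gu:
underlying: f-mobepas-up
1. k -> g, p -> b, s -> z, t -> d / _ Z: no change
2. k -> g, p -> b / V _ V: fires at position(s) 6: fmobebasup
surface: fmobebasup

cell ASPECT=fe, NUM=ma:
underlying: gso-mobepas-va
1. k -> g, p -> b, s -> z, t -> d / _ Z: fires at position(s) 10: gsomobepazva
2. k -> g, p -> b / V _ V: fires at position(s) 8: gsomobebazva
surface: gsomobebazva

cell ASPECT=em, NUM=lu:
underlying: f-mobepas-umi
1. k -> g, p -> b, s -> z, t -> d / _ Z: no change
2. k -> g, p -> b / V _ V: fires at position(s) 6: fmobebasumi
surface: fmobebasumi


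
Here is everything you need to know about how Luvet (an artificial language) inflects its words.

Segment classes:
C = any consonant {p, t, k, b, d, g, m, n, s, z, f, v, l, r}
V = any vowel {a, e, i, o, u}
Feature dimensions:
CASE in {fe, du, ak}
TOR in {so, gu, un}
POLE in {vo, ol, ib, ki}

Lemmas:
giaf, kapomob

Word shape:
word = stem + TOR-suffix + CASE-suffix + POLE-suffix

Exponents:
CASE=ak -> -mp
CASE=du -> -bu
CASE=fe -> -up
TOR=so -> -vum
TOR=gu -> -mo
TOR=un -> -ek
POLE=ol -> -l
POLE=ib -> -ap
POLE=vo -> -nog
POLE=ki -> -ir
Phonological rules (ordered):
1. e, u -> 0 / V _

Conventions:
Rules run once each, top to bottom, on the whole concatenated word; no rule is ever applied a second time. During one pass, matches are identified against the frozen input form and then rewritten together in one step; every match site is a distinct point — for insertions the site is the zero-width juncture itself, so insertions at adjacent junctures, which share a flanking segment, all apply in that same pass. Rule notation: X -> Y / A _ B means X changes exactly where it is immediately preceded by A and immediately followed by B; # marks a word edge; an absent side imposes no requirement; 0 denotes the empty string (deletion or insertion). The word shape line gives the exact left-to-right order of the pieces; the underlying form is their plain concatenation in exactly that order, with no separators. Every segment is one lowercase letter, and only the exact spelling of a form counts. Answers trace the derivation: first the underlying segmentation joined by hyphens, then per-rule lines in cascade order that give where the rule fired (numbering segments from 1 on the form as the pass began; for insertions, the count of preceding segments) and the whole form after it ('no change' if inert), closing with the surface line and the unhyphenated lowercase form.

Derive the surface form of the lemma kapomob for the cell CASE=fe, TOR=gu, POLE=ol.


underlying: kapomob-mo-up-l
1. e, u -> 0 / V _: fires at position(s) 10: kapomobmopl
surface: kapomobmopl


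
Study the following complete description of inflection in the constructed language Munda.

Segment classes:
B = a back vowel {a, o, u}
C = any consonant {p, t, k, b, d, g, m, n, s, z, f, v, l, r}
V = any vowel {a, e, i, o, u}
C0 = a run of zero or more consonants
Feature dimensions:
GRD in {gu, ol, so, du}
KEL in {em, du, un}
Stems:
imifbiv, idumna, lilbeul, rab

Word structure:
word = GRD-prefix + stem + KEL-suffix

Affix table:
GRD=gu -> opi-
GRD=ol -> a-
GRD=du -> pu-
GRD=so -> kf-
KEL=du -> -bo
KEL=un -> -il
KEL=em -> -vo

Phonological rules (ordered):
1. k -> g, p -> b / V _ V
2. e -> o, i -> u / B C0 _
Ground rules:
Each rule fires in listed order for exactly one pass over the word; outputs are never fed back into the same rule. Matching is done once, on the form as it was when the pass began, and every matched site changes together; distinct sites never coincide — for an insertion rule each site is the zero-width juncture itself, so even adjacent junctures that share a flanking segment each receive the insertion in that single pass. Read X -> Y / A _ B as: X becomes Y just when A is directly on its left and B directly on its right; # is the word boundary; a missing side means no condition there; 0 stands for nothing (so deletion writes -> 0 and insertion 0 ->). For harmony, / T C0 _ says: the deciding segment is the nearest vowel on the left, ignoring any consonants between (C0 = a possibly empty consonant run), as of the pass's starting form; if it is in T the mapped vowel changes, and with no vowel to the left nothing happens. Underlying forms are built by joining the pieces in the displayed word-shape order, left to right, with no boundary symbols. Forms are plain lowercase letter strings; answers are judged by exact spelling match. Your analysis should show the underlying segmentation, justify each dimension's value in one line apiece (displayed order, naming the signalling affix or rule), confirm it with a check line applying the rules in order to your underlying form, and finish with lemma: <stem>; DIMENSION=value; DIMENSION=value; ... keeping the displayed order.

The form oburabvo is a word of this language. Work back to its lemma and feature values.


underlying: opi-rab-vo
GRD=gu - signalled by the affix opi-
KEL=em - signalled by the affix -vo
check: opirabvo -> obirabvo -> oburabvo
lemma: rab; GRD=gu; KEL=em


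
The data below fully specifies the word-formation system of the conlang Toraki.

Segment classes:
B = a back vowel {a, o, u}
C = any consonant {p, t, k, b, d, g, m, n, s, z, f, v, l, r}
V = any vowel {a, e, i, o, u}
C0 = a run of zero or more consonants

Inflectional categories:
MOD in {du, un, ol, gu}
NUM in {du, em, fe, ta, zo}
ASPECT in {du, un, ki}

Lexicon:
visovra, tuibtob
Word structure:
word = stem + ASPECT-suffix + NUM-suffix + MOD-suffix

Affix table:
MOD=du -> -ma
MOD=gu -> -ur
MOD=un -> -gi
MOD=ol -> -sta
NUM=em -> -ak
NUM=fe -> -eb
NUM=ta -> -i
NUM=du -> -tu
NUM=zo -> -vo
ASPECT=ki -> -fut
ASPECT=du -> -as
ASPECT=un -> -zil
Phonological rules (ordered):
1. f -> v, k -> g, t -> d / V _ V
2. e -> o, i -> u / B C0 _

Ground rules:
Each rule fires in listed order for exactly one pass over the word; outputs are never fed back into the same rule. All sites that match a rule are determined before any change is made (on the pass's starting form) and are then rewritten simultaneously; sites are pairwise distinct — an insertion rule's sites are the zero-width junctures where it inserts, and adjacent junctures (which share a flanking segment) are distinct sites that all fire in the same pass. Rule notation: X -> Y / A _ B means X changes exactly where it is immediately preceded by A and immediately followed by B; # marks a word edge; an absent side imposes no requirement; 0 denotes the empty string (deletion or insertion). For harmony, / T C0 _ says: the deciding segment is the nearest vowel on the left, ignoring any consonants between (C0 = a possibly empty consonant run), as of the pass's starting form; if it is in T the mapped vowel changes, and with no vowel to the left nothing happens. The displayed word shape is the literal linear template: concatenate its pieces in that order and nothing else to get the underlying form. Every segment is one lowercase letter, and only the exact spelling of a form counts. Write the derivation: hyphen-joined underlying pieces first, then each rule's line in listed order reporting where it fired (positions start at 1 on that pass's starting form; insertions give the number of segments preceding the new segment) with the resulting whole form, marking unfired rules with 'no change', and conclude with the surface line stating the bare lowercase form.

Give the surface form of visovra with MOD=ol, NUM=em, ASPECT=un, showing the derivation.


underlying: visovra-zil-ak-sta
1. f -> v, k -> g, t -> d / V _ V: no change
2. e -> o, i -> u / B C0 _: fires at position(s) 9: visovrazulaksta
surface: visovrazulaksta


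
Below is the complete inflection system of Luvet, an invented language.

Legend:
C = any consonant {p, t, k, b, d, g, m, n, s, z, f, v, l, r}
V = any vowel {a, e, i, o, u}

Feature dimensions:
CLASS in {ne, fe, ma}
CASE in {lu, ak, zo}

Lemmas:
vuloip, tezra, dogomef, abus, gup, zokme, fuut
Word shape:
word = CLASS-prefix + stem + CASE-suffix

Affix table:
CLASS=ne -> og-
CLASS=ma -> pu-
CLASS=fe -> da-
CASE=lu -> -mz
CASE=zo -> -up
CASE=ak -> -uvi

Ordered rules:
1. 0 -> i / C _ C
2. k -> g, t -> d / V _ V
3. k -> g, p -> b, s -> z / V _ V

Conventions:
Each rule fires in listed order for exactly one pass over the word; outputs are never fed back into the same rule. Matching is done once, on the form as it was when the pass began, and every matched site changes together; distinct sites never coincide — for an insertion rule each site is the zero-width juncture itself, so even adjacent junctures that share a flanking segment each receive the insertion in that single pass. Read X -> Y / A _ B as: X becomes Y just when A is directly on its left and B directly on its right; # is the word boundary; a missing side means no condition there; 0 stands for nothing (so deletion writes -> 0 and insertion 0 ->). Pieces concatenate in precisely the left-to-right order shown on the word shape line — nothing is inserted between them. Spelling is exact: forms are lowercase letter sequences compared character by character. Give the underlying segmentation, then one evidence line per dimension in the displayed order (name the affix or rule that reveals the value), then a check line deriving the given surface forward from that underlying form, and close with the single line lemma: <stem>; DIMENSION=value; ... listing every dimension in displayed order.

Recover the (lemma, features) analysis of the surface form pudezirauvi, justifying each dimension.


underlying: pu-tezra-uvi
CLASS=ma - signalled by the affix pu-
CASE=ak - signalled by the affix -uvi
check: putezrauvi -> putezirauvi -> pudezirauvi -> pudezirauvi
lemma: tezra; CLASS=ma; CASE=ak


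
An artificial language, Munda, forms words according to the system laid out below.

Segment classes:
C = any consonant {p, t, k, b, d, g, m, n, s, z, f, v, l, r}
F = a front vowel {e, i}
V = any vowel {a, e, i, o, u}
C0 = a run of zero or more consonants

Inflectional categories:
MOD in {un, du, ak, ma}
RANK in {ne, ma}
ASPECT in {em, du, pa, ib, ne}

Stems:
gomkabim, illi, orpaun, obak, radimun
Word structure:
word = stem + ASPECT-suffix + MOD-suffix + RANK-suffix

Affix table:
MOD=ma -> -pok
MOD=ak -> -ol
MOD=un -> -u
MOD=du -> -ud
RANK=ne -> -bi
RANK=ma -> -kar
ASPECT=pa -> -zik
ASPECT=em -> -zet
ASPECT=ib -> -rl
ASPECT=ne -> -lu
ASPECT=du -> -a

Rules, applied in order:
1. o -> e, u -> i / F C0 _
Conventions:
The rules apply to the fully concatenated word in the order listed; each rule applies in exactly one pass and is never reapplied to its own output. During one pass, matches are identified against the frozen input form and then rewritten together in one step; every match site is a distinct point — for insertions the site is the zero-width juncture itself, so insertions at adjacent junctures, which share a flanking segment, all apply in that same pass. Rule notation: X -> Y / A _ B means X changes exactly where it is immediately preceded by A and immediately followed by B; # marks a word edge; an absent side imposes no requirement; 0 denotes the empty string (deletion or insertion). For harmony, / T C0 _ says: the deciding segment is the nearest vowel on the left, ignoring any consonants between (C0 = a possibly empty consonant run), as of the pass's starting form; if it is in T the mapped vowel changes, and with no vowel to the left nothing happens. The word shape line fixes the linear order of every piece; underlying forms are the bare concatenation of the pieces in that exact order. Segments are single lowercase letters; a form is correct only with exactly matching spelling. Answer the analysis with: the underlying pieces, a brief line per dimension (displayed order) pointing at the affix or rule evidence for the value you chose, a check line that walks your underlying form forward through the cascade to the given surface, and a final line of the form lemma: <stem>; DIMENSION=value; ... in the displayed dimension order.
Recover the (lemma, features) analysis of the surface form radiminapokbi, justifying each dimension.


underlying: radimun-a-pok-bi
MOD=ma - signalled by the affix -pok
RANK=ne - signalled by the affix -bi
ASPECT=du - signalled by the affix -a
check: radimunapokbi -> radiminapokbi
lemma: radimun; MOD=ma; RANK=ne; ASPECT=du


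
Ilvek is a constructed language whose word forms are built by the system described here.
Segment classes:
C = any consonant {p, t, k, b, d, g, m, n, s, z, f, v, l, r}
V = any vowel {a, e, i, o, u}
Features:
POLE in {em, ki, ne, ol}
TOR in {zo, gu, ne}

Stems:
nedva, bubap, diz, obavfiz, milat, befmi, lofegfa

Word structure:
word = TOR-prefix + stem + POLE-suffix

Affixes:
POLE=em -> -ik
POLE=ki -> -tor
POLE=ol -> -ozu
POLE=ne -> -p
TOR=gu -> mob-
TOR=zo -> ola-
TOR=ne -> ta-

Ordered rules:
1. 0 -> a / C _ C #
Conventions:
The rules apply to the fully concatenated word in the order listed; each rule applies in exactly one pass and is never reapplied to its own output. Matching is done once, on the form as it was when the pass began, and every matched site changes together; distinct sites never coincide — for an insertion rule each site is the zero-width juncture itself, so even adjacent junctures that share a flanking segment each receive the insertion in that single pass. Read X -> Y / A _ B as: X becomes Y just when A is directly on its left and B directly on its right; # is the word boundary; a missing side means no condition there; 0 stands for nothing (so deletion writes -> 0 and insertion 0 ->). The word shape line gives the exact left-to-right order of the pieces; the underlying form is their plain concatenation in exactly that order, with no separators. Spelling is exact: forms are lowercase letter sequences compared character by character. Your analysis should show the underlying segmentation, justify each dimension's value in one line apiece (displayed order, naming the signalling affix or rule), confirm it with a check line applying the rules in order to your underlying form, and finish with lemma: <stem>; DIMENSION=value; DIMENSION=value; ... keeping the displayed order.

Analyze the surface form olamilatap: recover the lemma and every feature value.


underlying: ola-milat-p
POLE=ne - signalled by the affix -p
TOR=zo - signalled by the affix ola-
check: olamilatp -> olamilatap
lemma: milat; POLE=ne; TOR=zo


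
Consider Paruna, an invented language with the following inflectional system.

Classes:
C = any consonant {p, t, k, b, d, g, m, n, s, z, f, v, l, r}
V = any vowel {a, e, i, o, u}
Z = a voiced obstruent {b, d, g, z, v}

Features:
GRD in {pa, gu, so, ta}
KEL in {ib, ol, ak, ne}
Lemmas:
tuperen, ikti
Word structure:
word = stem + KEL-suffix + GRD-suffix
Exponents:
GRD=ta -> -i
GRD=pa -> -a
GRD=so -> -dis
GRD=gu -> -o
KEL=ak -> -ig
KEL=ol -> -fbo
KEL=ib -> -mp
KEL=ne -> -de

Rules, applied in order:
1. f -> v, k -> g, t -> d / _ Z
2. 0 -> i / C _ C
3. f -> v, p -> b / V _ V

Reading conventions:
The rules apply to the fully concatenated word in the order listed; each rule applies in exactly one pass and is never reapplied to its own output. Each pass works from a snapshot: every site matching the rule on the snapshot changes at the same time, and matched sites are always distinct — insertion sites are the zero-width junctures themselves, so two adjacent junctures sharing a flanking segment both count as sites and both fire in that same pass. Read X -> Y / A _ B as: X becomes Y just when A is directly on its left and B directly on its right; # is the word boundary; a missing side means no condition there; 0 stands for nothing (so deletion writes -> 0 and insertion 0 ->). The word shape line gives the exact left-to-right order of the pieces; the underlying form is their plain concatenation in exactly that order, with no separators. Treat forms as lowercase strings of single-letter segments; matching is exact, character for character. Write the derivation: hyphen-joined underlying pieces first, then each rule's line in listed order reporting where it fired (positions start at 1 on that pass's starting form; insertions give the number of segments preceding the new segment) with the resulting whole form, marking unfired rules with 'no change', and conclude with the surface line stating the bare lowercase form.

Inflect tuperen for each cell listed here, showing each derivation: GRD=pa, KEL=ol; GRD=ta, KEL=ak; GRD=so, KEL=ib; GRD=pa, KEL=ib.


cell GRD=pa, KEL=ol:
underlying: tuperen-fbo-a
1. f -> v, k -> g, t -> d / _ Z: fires at position(s) 8: tuperenvboa
2. 0 -> i / C _ C: inserts after position(s) 7, 8: tupereniviboa
3. f -> v, p -> b / V _ V: fires at position(s) 3: tubereniviboa
surface: tubereniviboa

cell GRD=ta, KEL=ak:
underlying: tuperen-ig-i
1. f -> v, k -> g, t -> d / _ Z: no change
2. 0 -> i / C _ C: no change
3. f -> v, p -> b / V _ V: fires at position(s) 3: tuberenigi
surface: tuberenigi

cell GRD=so, KEL=ib:
underlying: tuperen-mp-dis
1. f -> v, k -> g, t -> d / _ Z: no change
2. 0 -> i / C _ C: inserts after position(s) 7, 8, 9: tuperenimipidis
3. f -> v, p -> b / V _ V: fires at position(s) 3, 11: tuberenimibidis
surface: tuberenimibidis

cell GRD=pa, KEL=ib:
underlying: tuperen-mp-a
1. f -> v, k -> g, t -> d / _ Z: no change
2. 0 -> i / C _ C: inserts after position(s) 7, 8: tuperenimipa
3. f -> v, p -> b / V _ V: fires at position(s) 3, 11: tuberenimiba
surface: tuberenimiba


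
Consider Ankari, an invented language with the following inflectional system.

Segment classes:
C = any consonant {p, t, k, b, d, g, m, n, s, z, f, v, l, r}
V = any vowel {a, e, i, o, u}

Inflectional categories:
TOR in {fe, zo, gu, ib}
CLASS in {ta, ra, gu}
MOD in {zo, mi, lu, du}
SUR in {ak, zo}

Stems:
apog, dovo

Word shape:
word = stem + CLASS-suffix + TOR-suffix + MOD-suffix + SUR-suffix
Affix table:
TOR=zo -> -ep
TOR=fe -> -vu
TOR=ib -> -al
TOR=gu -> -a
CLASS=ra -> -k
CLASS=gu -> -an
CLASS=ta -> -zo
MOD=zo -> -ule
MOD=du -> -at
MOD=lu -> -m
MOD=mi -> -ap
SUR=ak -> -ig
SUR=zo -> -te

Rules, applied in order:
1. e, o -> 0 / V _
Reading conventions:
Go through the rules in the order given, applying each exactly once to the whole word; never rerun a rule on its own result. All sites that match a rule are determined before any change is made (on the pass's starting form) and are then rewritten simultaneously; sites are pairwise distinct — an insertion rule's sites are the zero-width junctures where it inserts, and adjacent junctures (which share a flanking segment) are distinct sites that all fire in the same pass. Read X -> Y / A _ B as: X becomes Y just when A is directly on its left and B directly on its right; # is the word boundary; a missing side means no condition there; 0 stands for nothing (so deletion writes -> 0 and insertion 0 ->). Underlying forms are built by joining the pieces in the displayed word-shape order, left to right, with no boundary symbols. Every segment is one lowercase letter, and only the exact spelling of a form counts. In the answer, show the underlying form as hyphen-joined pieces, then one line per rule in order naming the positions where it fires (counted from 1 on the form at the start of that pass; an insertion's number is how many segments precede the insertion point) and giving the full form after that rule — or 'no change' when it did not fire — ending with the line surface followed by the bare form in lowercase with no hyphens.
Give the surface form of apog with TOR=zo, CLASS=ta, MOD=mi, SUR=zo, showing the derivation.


underlying: apog-zo-ep-ap-te
1. e, o -> 0 / V _: fires at position(s) 7: apogzopapte
surface: apogzopapte


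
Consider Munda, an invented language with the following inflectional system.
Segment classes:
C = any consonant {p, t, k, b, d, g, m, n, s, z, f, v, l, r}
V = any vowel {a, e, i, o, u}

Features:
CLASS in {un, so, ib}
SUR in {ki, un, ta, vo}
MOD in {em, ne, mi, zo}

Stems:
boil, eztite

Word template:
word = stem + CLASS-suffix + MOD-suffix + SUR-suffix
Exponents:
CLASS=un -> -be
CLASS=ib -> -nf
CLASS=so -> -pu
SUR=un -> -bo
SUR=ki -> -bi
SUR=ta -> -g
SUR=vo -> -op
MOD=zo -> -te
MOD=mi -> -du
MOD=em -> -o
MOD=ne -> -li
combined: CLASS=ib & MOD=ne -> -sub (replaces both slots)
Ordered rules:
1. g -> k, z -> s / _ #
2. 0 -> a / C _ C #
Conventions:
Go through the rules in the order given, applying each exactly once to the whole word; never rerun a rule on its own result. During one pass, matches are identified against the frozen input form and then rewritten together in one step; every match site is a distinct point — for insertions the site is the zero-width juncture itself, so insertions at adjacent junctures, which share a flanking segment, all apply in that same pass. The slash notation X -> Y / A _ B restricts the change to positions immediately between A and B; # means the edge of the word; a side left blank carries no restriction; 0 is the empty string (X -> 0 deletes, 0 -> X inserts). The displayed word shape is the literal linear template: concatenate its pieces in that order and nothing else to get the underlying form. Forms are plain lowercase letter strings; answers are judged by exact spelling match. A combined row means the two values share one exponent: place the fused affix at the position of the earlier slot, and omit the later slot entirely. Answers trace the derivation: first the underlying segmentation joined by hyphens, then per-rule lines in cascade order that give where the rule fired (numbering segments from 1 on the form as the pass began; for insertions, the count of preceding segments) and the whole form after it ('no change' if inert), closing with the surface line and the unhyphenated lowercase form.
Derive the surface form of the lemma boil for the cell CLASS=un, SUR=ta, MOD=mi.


underlying: boil-be-du-g
1. g -> k, z -> s / _ #: fires at position(s) 9: boilbeduk
2. 0 -> a / C _ C #: no change
surface: boilbeduk


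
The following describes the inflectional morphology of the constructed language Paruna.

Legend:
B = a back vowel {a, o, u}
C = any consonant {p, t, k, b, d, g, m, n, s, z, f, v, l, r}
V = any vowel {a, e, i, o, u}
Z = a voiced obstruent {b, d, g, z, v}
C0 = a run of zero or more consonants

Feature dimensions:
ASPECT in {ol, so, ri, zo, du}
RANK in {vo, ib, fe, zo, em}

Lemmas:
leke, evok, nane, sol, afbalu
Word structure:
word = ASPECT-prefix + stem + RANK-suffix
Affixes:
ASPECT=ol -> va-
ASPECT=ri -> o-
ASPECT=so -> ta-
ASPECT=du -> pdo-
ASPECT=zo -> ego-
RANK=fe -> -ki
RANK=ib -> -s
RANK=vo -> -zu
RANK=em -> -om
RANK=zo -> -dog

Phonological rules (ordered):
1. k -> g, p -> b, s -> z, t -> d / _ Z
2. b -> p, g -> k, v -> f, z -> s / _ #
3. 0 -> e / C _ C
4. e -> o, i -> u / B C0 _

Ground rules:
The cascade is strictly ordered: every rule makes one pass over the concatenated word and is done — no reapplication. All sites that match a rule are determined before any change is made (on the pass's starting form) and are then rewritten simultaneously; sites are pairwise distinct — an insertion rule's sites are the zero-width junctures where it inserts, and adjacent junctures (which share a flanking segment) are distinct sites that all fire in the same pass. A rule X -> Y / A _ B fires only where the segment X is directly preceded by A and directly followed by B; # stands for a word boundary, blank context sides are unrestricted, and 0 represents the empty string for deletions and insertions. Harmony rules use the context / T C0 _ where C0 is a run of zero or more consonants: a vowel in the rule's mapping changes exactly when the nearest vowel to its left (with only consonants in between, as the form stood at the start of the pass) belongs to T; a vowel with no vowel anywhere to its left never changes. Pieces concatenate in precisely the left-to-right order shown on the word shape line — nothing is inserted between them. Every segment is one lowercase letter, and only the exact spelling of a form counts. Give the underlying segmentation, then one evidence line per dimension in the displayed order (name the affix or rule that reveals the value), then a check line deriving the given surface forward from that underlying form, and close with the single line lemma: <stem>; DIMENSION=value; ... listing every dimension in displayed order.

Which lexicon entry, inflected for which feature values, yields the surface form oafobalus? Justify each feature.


underlying: o-afbalu-s
ASPECT=ri - signalled by the affix o-
RANK=ib - signalled by the affix -s
check: oafbalus -> oafbalus -> oafbalus -> oafebalus -> oafobalus
lemma: afbalu; ASPECT=ri; RANK=ib


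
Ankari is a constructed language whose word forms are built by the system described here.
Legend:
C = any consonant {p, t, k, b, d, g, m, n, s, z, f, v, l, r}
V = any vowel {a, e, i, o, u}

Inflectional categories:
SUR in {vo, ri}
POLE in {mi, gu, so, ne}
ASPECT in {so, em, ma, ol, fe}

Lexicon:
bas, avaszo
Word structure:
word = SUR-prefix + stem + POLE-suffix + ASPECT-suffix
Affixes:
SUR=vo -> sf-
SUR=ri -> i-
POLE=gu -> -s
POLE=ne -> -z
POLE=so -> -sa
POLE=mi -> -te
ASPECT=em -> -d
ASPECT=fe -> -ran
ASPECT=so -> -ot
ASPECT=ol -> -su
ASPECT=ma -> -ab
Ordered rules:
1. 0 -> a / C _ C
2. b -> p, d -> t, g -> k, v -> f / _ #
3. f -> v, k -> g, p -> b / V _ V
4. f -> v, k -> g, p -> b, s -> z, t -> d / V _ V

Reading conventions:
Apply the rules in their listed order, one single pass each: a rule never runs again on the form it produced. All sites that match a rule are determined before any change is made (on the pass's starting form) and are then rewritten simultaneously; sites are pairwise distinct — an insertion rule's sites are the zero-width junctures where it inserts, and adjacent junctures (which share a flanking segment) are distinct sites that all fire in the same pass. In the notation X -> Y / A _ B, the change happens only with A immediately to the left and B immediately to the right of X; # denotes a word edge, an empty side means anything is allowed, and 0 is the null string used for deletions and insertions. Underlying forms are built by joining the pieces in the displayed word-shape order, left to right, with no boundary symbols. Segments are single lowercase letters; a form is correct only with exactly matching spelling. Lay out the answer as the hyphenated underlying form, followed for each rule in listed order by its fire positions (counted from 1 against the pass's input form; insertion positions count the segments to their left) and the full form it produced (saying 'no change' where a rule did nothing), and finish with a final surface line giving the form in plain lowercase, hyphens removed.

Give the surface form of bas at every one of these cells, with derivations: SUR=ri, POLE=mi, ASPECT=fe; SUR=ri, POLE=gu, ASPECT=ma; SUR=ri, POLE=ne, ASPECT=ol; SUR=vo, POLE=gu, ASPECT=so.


cell SUR=ri, POLE=mi, ASPECT=fe:
underlying: i-bas-te-ran
1. 0 -> a / C _ C: inserts after position(s) 4: ibasateran
2. b -> p, d -> t, g -> k, v -> f / _ #: no change
3. f -> v, k -> g, p -> b / V _ V: no change
4. f -> v, k -> g, p -> b, s -> z, t -> d / V _ V: fires at position(s) 4, 6: ibazaderan
surface: ibazaderan

cell SUR=ri, POLE=gu, ASPECT=ma:
underlying: i-bas-s-ab
1. 0 -> a / C _ C: inserts after position(s) 4: ibasasab
2. b -> p, d -> t, g -> k, v -> f / _ #: fires at position(s) 8: ibasasap
3. f -> v, k -> g, p -> b / V _ V: no change
4. f -> v, k -> g, p -> b, s -> z, t -> d / V _ V: fires at position(s) 4, 6: ibazazap
surface: ibazazap

cell SUR=ri, POLE=ne, ASPECT=ol:
underlying: i-bas-z-su
1. 0 -> a / C _ C: inserts after position(s) 4, 5: ibasazasu
2. b -> p, d -> t, g -> k, v -> f / _ #: no change
3. f -> v, k -> g, p -> b / V _ V: no change
4. f -> v, k -> g, p -> b, s -> z, t -> d / V _ V: fires at position(s) 4, 8: ibazazazu
surface: ibazazazu

cell SUR=vo, POLE=gu, ASPECT=so:
underlying: sf-bas-s-ot
1. 0 -> a / C _ C: inserts after position(s) 1, 2, 5: safabasasot
2. b -> p, d -> t, g -> k, v -> f / _ #: no change
3. f -> v, k -> g, p -> b / V _ V: fires at position(s) 3: savabasasot
4. f -> v, k -> g, p -> b, s -> z, t -> d / V _ V: fires at position(s) 7, 9: savabazazot
surface: savabazazot


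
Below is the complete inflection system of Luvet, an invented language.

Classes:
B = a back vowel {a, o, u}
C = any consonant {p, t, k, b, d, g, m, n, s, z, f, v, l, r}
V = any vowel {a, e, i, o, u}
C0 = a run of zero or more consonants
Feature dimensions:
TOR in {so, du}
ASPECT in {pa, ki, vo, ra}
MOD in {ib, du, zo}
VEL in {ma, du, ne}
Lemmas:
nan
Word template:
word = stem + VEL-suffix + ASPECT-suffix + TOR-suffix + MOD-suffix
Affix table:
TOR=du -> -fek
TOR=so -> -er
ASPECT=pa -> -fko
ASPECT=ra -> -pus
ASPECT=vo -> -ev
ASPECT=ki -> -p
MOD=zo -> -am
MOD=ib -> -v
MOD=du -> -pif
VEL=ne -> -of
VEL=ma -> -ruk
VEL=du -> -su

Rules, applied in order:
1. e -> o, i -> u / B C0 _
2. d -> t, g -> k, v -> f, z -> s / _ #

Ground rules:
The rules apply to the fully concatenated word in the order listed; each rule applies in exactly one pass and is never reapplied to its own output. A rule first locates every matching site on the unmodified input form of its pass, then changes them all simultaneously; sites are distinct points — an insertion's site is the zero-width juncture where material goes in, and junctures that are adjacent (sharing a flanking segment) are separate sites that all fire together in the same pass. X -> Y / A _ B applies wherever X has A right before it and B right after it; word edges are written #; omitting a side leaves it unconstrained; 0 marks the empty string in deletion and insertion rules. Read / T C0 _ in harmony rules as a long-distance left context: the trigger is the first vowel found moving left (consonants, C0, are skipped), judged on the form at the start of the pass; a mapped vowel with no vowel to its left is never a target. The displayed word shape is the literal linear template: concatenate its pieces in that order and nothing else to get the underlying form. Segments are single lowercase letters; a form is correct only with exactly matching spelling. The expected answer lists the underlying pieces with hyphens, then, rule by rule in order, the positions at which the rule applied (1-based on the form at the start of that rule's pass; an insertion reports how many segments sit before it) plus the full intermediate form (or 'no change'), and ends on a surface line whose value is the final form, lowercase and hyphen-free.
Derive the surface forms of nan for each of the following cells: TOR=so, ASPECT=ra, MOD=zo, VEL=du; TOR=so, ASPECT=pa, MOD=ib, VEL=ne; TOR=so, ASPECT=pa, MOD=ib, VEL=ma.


cell TOR=so, ASPECT=ra, MOD=zo, VEL=du:
underlying: nan-su-pus-er-am
1. e -> o, i -> u / B C0 _: fires at position(s) 9: nansupusoram
2. d -> t, g -> k, v -> f, z -> s / _ #: no change
surface: nansupusoram

cell TOR=so, ASPECT=pa, MOD=ib, VEL=ne:
underlying: nan-of-fko-er-v
1. e -> o, i -> u / B C0 _: fires at position(s) 9: nanoffkoorv
2. d -> t, g -> k, v -> f, z -> s / _ #: fires at position(s) 11: nanoffkoorf
surface: nanoffkoorf

cell TOR=so, ASPECT=pa, MOD=ib, VEL=ma:
underlying: nan-ruk-fko-er-v
1. e -> o, i -> u / B C0 _: fires at position(s) 10: nanrukfkoorv
2. d -> t, g -> k, v -> f, z -> s / _ #: fires at position(s) 12: nanrukfkoorf
surface: nanrukfkoorf


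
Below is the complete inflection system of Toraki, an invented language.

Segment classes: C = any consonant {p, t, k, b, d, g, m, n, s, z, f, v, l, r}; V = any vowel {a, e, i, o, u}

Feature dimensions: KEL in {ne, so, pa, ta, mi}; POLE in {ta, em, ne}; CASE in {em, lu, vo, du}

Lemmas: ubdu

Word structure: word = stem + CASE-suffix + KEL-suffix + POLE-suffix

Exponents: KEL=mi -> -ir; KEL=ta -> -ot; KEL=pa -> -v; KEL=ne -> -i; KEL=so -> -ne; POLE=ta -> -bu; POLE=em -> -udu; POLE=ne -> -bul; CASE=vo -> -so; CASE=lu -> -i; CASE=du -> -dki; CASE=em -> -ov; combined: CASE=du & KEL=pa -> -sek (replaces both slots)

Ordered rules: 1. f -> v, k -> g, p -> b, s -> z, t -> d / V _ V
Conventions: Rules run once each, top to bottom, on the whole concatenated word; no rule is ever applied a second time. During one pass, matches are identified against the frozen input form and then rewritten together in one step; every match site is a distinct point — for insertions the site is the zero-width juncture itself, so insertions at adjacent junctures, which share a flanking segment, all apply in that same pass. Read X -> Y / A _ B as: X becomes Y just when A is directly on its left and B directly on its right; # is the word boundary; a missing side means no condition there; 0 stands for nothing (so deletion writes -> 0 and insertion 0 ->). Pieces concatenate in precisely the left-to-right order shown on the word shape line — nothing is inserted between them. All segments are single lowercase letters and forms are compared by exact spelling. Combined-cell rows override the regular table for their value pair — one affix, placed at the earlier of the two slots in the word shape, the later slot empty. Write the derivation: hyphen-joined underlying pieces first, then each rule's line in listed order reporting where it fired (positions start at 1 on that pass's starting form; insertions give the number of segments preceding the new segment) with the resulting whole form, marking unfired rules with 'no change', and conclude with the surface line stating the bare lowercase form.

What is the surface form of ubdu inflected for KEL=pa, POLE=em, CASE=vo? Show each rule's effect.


underlying: ubdu-so-v-udu
1. f -> v, k -> g, p -> b, s -> z, t -> d / V _ V: fires at position(s) 5: ubduzovudu
surface: ubduzovudu


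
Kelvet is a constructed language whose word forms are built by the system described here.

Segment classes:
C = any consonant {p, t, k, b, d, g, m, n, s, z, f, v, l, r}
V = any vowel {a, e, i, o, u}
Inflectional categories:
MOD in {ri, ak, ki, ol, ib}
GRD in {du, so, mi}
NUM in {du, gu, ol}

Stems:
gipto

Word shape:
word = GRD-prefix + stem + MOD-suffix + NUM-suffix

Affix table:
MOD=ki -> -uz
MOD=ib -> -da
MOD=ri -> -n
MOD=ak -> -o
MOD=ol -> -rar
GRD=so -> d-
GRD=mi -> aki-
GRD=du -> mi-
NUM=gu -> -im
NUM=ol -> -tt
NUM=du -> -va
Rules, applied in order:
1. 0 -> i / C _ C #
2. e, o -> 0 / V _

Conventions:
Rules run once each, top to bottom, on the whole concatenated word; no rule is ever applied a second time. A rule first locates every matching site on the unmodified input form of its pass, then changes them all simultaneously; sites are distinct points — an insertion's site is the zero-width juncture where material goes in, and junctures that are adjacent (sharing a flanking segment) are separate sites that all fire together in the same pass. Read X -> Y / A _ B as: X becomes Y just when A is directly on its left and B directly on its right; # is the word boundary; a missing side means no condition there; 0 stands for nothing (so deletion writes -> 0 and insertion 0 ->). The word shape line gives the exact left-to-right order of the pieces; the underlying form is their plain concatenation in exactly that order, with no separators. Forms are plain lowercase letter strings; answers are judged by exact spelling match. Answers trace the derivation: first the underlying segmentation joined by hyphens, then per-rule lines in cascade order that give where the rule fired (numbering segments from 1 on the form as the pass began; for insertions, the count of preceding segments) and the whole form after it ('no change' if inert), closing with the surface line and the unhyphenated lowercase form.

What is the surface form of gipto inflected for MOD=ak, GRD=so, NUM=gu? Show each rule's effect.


underlying: d-gipto-o-im
1. 0 -> i / C _ C #: no change
2. e, o -> 0 / V _: fires at position(s) 7: dgiptoim
surface: dgiptoim


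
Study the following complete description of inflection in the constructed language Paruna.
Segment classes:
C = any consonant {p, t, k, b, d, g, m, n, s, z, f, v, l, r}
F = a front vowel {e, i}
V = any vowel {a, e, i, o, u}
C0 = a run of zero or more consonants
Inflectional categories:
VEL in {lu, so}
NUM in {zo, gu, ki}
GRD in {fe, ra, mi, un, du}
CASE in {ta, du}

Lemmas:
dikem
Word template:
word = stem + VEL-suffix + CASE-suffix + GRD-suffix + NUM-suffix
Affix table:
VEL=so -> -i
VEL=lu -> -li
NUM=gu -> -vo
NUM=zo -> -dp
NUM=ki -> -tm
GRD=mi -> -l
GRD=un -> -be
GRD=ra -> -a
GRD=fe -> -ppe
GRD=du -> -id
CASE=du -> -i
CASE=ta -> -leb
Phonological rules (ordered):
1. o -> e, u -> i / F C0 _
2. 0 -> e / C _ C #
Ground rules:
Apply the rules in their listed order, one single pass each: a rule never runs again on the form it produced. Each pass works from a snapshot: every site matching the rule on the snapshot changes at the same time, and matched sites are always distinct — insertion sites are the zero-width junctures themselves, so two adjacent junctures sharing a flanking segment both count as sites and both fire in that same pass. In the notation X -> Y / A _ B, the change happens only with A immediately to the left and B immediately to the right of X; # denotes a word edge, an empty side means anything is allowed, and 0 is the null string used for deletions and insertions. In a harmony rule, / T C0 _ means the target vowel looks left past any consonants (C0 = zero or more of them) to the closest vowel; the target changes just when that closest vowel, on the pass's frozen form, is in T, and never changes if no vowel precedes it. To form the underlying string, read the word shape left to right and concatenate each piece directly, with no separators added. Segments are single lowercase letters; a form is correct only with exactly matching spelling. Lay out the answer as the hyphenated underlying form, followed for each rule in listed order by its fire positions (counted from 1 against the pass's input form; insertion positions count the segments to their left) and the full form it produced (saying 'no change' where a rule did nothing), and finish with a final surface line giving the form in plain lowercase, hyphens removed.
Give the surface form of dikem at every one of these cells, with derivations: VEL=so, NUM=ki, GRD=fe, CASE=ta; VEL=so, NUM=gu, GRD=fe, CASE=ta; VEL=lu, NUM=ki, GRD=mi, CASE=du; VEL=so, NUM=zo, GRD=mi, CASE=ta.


cell VEL=so, NUM=ki, GRD=fe, CASE=ta:
underlying: dikem-i-leb-ppe-tm
1. o -> e, u -> i / F C0 _: no change
2. 0 -> e / C _ C #: inserts after position(s) 13: dikemilebppetem
surface: dikemilebppetem

cell VEL=so, NUM=gu, GRD=fe, CASE=ta:
underlying: dikem-i-leb-ppe-vo
1. o -> e, u -> i / F C0 _: fires at position(s) 14: dikemilebppeve
2. 0 -> e / C _ C #: no change
surface: dikemilebppeve

cell VEL=lu, NUM=ki, GRD=mi, CASE=du:
underlying: dikem-li-i-l-tm
1. o -> e, u -> i / F C0 _: no change
2. 0 -> e / C _ C #: inserts after position(s) 10: dikemliiltem
surface: dikemliiltem

cell VEL=so, NUM=zo, GRD=mi, CASE=ta:
underlying: dikem-i-leb-l-dp
1. o -> e, u -> i / F C0 _: no change
2. 0 -> e / C _ C #: inserts after position(s) 11: dikemilebldep
surface: dikemilebldep
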